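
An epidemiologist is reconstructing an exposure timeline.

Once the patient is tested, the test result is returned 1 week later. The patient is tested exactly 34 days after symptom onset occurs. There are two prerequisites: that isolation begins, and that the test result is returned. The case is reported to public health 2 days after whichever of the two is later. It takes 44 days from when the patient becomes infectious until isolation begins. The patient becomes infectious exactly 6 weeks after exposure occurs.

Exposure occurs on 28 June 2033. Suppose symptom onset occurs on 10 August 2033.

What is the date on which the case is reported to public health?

Exposure occurs: Jun 28, 2033.
The patient becomes infectious: Jun 28, 2033 + 6 weeks = Aug 9, 2033.
Isolation begins: Aug 9, 2033 + 44 days = Sep 22, 2033.
Symptom onset occurs: Aug 10, 2033.
The patient is tested: Aug 10, 2033 + 34 days = Sep 13, 2033.
The test result is returned: Sep 13, 2033 + 1 week = Sep 20, 2033.
Both prerequisites met — isolation begins (Sep 22, 2033), the test result is returned (Sep 20, 2033); the later is Sep 22, 2033.
The case is reported to public health: Sep 22, 2033 + 2 days = Sep 24, 2033.

24 September 2033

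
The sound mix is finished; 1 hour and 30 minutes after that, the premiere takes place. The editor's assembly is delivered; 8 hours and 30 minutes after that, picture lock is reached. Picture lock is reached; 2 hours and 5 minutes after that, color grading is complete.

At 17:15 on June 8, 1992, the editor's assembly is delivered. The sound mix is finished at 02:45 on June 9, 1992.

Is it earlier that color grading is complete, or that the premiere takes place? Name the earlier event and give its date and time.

Color grading is complete — 03:50 on June 9, 1992

The editor's assembly is delivered: 17:15 Jun 8, 1992.
Picture lock is reached: 17:15 Jun 8, 1992 + 8h30m = 01:45 Jun 9, 1992.
Color grading is complete: 01:45 Jun 9, 1992 + 2h05m = 03:50 Jun 9, 1992.
The sound mix is finished: 02:45 Jun 9, 1992.
The premiere takes place: 02:45 Jun 9, 1992 + 1h30m = 04:15 Jun 9, 1992.
Comparing: color grading is complete at 03:50 Jun 9, 1992 vs the premiere takes place at 04:15 Jun 9, 1992. Earlier: color grading is complete.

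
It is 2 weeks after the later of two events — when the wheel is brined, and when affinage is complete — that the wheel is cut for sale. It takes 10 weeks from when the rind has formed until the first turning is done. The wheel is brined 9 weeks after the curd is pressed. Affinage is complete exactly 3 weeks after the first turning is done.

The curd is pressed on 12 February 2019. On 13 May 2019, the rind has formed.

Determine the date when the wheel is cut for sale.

26 August 2019

The curd is pressed: Feb 12, 2019.
The wheel is brined: Feb 12, 2019 + 9 weeks = Apr 16, 2019.
The rind has formed: May 13, 2019.
The first turning is done: May 13, 2019 + 10 weeks = Jul 22, 2019.
Affinage is complete: Jul 22, 2019 + 3 weeks = Aug 12, 2019.
Both prerequisites met — the wheel is brined (Apr 16, 2019), affinage is complete (Aug 12, 2019); the later is Aug 12, 2019.
The wheel is cut for sale: Aug 12, 2019 + 2 weeks = Aug 26, 2019.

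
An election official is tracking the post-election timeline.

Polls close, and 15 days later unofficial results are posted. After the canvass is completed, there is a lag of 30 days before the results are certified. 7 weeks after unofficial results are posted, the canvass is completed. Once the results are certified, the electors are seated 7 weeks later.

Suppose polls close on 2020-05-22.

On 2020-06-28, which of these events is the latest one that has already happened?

Polls close: May 22, 2020.
Unofficial results are posted: May 22, 2020 + 15 days = Jun 6, 2020.
The canvass is completed: Jun 6, 2020 + 7 weeks = Jul 25, 2020.
The results are certified: Jul 25, 2020 + 30 days = Aug 24, 2020.
The electors are seated: Aug 24, 2020 + 7 weeks = Oct 12, 2020.
Jun 28, 2020 falls between when unofficial results are posted (Jun 6, 2020) and when the canvass is completed (Jul 25, 2020).

Unofficial results are posted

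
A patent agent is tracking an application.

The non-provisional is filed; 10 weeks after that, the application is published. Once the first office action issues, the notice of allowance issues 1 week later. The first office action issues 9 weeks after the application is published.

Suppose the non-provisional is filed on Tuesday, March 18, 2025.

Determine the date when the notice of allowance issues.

The non-provisional is filed: Mar 18, 2025.
The application is published: Mar 18, 2025 + 10 weeks = May 27, 2025.
The first office action issues: May 27, 2025 + 9 weeks = Jul 29, 2025.
The notice of allowance issues: Jul 29, 2025 + 1 week = Aug 5, 2025.

Tuesday, August 5, 2025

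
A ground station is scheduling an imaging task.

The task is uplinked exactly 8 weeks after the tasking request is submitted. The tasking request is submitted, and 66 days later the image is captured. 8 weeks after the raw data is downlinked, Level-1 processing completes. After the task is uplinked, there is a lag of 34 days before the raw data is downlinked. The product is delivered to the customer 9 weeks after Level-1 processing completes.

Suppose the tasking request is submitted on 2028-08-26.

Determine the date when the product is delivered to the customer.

The tasking request is submitted: Aug 26, 2028.
The task is uplinked: Aug 26, 2028 + 8 weeks = Oct 21, 2028.
The raw data is downlinked: Oct 21, 2028 + 34 days = Nov 24, 2028.
Level-1 processing completes: Nov 24, 2028 + 8 weeks = Jan 19, 2029.
The product is delivered to the customer: Jan 19, 2029 + 9 weeks = Mar 23, 2029.

2029-03-23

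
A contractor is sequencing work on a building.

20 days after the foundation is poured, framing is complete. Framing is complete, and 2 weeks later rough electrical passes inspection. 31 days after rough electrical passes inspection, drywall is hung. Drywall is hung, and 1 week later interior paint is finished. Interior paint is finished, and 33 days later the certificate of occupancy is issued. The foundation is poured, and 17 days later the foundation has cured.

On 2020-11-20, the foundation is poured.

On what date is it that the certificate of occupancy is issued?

2021-03-05

The foundation is poured: Nov 20, 2020.
Framing is complete: Nov 20, 2020 + 20 days = Dec 10, 2020.
Rough electrical passes inspection: Dec 10, 2020 + 2 weeks = Dec 24, 2020.
Drywall is hung: Dec 24, 2020 + 31 days = Jan 24, 2021.
Interior paint is finished: Jan 24, 2021 + 1 week = Jan 31, 2021.
The certificate of occupancy is issued: Jan 31, 2021 + 33 days = Mar 5, 2021.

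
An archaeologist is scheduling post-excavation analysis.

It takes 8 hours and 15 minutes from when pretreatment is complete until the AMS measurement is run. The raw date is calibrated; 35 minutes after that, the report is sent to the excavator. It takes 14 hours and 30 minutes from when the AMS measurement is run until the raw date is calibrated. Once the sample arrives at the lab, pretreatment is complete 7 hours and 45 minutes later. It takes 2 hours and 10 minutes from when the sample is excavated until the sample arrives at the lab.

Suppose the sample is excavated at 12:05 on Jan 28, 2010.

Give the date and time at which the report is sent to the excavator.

The sample is excavated: 12:05 Jan 28, 2010.
The sample arrives at the lab: 12:05 Jan 28, 2010 + 2h10m = 14:15 Jan 28, 2010.
Pretreatment is complete: 14:15 Jan 28, 2010 + 7h45m = 22:00 Jan 28, 2010.
The AMS measurement is run: 22:00 Jan 28, 2010 + 8h15m = 06:15 Jan 29, 2010.
The raw date is calibrated: 06:15 Jan 29, 2010 + 14h30m = 20:45 Jan 29, 2010.
The report is sent to the excavator: 20:45 Jan 29, 2010 + 35m = 21:20 Jan 29, 2010.

21:20 on Jan 29, 2010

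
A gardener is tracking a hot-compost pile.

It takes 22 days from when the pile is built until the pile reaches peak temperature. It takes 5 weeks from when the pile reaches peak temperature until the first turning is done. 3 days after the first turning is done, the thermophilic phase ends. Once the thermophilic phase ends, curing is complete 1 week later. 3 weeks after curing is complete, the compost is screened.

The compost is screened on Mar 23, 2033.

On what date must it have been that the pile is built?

Dec 25, 2032

The compost is screened: Mar 23, 2033.
Curing is complete: Mar 23, 2033 − 3 weeks = Mar 2, 2033.
The thermophilic phase ends: Mar 2, 2033 − 1 week = Feb 23, 2033.
The first turning is done: Feb 23, 2033 − 3 days = Feb 20, 2033.
The pile reaches peak temperature: Feb 20, 2033 − 5 weeks = Jan 16, 2033.
The pile is built: Jan 16, 2033 − 22 days = Dec 25, 2032.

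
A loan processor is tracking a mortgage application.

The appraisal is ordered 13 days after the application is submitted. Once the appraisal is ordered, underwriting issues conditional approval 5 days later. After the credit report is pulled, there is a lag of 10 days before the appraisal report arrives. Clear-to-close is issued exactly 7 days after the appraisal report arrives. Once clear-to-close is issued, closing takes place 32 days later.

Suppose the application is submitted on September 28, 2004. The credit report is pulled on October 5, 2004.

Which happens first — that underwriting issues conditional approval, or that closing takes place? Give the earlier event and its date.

The application is submitted: Sep 28, 2004.
The appraisal is ordered: Sep 28, 2004 + 13 days = Oct 11, 2004.
Underwriting issues conditional approval: Oct 11, 2004 + 5 days = Oct 16, 2004.
The credit report is pulled: Oct 5, 2004.
The appraisal report arrives: Oct 5, 2004 + 10 days = Oct 15, 2004.
Clear-to-close is issued: Oct 15, 2004 + 7 days = Oct 22, 2004.
Closing takes place: Oct 22, 2004 + 32 days = Nov 23, 2004.
Comparing: underwriting issues conditional approval on Oct 16, 2004 vs closing takes place on Nov 23, 2004. Earlier: underwriting issues conditional approval.

Underwriting issues conditional approval — October 16, 2004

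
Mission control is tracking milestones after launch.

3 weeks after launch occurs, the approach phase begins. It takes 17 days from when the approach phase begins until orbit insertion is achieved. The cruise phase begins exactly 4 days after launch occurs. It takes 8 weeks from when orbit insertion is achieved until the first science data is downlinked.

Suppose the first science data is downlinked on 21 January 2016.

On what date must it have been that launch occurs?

19 October 2015

The first science data is downlinked: Jan 21, 2016.
Orbit insertion is achieved: Jan 21, 2016 − 8 weeks = Nov 26, 2015.
The approach phase begins: Nov 26, 2015 − 17 days = Nov 9, 2015.
Launch occurs: Nov 9, 2015 − 3 weeks = Oct 19, 2015.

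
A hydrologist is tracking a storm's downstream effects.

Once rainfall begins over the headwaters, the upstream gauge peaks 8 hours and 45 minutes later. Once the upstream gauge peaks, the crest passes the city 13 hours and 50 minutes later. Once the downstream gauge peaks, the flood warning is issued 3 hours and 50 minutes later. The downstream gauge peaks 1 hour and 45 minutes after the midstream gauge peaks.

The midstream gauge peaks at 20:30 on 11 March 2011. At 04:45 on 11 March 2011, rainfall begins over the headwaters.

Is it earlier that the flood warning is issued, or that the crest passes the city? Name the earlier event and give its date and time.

The midstream gauge peaks: 20:30 Mar 11, 2011.
The downstream gauge peaks: 20:30 Mar 11, 2011 + 1h45m = 22:15 Mar 11, 2011.
The flood warning is issued: 22:15 Mar 11, 2011 + 3h50m = 02:05 Mar 12, 2011.
Rainfall begins over the headwaters: 04:45 Mar 11, 2011.
The upstream gauge peaks: 04:45 Mar 11, 2011 + 8h45m = 13:30 Mar 11, 2011.
The crest passes the city: 13:30 Mar 11, 2011 + 13h50m = 03:20 Mar 12, 2011.
Comparing: the flood warning is issued at 02:05 Mar 12, 2011 vs the crest passes the city at 03:20 Mar 12, 2011. Earlier: the flood warning is issued.

The flood warning is issued — 02:05 on 12 March 2011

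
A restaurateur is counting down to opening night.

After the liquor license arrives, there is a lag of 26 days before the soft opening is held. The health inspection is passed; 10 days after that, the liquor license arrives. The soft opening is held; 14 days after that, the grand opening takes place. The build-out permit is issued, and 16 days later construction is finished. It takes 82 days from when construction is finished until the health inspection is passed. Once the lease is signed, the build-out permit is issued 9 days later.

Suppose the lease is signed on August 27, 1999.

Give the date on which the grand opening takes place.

January 31, 2000

The lease is signed: Aug 27, 1999.
The build-out permit is issued: Aug 27, 1999 + 9 days = Sep 5, 1999.
Construction is finished: Sep 5, 1999 + 16 days = Sep 21, 1999.
The health inspection is passed: Sep 21, 1999 + 82 days = Dec 12, 1999.
The liquor license arrives: Dec 12, 1999 + 10 days = Dec 22, 1999.
The soft opening is held: Dec 22, 1999 + 26 days = Jan 17, 2000.
The grand opening takes place: Jan 17, 2000 + 14 days = Jan 31, 2000.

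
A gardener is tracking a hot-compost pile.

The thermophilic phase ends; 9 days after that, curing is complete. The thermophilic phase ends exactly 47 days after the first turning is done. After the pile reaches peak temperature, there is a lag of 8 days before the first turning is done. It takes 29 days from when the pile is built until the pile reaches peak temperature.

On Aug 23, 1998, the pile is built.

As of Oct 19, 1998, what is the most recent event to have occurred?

The first turning is done

The pile is built: Aug 23, 1998.
The pile reaches peak temperature: Aug 23, 1998 + 29 days = Sep 21, 1998.
The first turning is done: Sep 21, 1998 + 8 days = Sep 29, 1998.
The thermophilic phase ends: Sep 29, 1998 + 47 days = Nov 15, 1998.
Curing is complete: Nov 15, 1998 + 9 days = Nov 24, 1998.
Oct 19, 1998 falls between when the first turning is done (Sep 29, 1998) and when the thermophilic phase ends (Nov 15, 1998).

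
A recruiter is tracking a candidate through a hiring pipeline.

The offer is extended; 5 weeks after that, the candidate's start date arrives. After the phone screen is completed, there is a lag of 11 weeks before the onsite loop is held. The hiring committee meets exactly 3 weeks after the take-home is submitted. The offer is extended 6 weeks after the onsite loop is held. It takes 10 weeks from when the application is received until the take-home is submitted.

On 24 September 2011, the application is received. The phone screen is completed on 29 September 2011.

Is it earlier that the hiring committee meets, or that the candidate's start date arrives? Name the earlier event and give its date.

The hiring committee meets — 24 December 2011

The application is received: Sep 24, 2011.
The take-home is submitted: Sep 24, 2011 + 10 weeks = Dec 3, 2011.
The hiring committee meets: Dec 3, 2011 + 3 weeks = Dec 24, 2011.
The phone screen is completed: Sep 29, 2011.
The onsite loop is held: Sep 29, 2011 + 11 weeks = Dec 15, 2011.
The offer is extended: Dec 15, 2011 + 6 weeks = Jan 26, 2012.
The candidate's start date arrives: Jan 26, 2012 + 5 weeks = Mar 1, 2012.
Comparing: the hiring committee meets on Dec 24, 2011 vs the candidate's start date arrives on Mar 1, 2012. Earlier: the hiring committee meets.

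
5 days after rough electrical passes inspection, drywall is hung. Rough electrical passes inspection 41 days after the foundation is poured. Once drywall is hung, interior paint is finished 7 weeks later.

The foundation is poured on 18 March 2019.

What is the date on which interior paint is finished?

21 June 2019

The foundation is poured: Mar 18, 2019.
Rough electrical passes inspection: Mar 18, 2019 + 41 days = Apr 28, 2019.
Drywall is hung: Apr 28, 2019 + 5 days = May 3, 2019.
Interior paint is finished: May 3, 2019 + 7 weeks = Jun 21, 2019.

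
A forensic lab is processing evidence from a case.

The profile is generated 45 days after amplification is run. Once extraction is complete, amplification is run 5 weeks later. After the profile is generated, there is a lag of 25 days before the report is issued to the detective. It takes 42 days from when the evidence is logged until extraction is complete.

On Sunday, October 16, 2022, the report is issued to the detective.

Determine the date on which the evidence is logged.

Sunday, May 22, 2022

The report is issued to the detective: Oct 16, 2022.
The profile is generated: Oct 16, 2022 − 25 days = Sep 21, 2022.
Amplification is run: Sep 21, 2022 − 45 days = Aug 7, 2022.
Extraction is complete: Aug 7, 2022 − 5 weeks = Jul 3, 2022.
The evidence is logged: Jul 3, 2022 − 42 days = May 22, 2022.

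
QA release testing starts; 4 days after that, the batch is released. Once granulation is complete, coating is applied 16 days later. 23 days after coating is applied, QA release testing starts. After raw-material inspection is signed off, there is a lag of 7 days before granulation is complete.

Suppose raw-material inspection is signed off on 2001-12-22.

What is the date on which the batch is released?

Raw-material inspection is signed off: Dec 22, 2001.
Granulation is complete: Dec 22, 2001 + 7 days = Dec 29, 2001.
Coating is applied: Dec 29, 2001 + 16 days = Jan 14, 2002.
QA release testing starts: Jan 14, 2002 + 23 days = Feb 6, 2002.
The batch is released: Feb 6, 2002 + 4 days = Feb 10, 2002.

2002-02-10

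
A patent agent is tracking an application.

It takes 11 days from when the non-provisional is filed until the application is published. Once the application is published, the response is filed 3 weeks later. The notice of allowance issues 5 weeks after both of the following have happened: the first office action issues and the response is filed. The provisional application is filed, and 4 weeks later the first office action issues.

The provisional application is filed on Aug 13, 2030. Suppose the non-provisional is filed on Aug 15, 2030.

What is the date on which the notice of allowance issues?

Oct 21, 2030

The provisional application is filed: Aug 13, 2030.
The first office action issues: Aug 13, 2030 + 4 weeks = Sep 10, 2030.
The non-provisional is filed: Aug 15, 2030.
The application is published: Aug 15, 2030 + 11 days = Aug 26, 2030.
The response is filed: Aug 26, 2030 + 3 weeks = Sep 16, 2030.
Both prerequisites met — the first office action issues (Sep 10, 2030), the response is filed (Sep 16, 2030); the later is Sep 16, 2030.
The notice of allowance issues: Sep 16, 2030 + 5 weeks = Oct 21, 2030.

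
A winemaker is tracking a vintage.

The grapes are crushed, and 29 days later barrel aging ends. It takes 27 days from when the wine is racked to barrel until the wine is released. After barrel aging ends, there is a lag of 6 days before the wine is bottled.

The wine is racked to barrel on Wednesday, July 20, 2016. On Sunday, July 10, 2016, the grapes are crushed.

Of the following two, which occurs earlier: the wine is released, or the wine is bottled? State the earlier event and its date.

The wine is bottled — Sunday, August 14, 2016

The wine is racked to barrel: Jul 20, 2016.
The wine is released: Jul 20, 2016 + 27 days = Aug 16, 2016.
The grapes are crushed: Jul 10, 2016.
Barrel aging ends: Jul 10, 2016 + 29 days = Aug 8, 2016.
The wine is bottled: Aug 8, 2016 + 6 days = Aug 14, 2016.
Comparing: the wine is released on Aug 16, 2016 vs the wine is bottled on Aug 14, 2016. Earlier: the wine is bottled.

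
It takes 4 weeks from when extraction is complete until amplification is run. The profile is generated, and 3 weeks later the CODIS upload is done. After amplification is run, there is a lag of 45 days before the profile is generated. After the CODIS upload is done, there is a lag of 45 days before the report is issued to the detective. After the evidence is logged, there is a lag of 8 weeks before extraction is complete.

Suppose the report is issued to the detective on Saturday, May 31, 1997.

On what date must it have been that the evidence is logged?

Sunday, November 17, 1996

The report is issued to the detective: May 31, 1997.
The CODIS upload is done: May 31, 1997 − 45 days = Apr 16, 1997.
The profile is generated: Apr 16, 1997 − 3 weeks = Mar 26, 1997.
Amplification is run: Mar 26, 1997 − 45 days = Feb 9, 1997.
Extraction is complete: Feb 9, 1997 − 4 weeks = Jan 12, 1997.
The evidence is logged: Jan 12, 1997 − 8 weeks = Nov 17, 1996.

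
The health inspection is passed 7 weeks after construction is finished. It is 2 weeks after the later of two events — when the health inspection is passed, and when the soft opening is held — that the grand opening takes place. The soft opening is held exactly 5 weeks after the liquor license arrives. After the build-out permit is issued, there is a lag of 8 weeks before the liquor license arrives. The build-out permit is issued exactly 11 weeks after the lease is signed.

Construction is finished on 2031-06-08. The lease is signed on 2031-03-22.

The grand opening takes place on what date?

Construction is finished: Jun 8, 2031.
The health inspection is passed: Jun 8, 2031 + 7 weeks = Jul 27, 2031.
The lease is signed: Mar 22, 2031.
The build-out permit is issued: Mar 22, 2031 + 11 weeks = Jun 7, 2031.
The liquor license arrives: Jun 7, 2031 + 8 weeks = Aug 2, 2031.
The soft opening is held: Aug 2, 2031 + 5 weeks = Sep 6, 2031.
Both prerequisites met — the health inspection is passed (Jul 27, 2031), the soft opening is held (Sep 6, 2031); the later is Sep 6, 2031.
The grand opening takes place: Sep 6, 2031 + 2 weeks = Sep 20, 2031.

2031-09-20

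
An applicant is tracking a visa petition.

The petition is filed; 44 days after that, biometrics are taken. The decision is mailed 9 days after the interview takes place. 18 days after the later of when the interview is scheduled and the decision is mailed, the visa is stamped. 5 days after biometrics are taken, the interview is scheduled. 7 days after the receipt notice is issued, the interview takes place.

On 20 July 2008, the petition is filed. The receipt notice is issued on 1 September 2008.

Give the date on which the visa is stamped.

The petition is filed: Jul 20, 2008.
Biometrics are taken: Jul 20, 2008 + 44 days = Sep 2, 2008.
The interview is scheduled: Sep 2, 2008 + 5 days = Sep 7, 2008.
The receipt notice is issued: Sep 1, 2008.
The interview takes place: Sep 1, 2008 + 7 days = Sep 8, 2008.
The decision is mailed: Sep 8, 2008 + 9 days = Sep 17, 2008.
Both prerequisites met — the interview is scheduled (Sep 7, 2008), the decision is mailed (Sep 17, 2008); the later is Sep 17, 2008.
The visa is stamped: Sep 17, 2008 + 18 days = Oct 5, 2008.

5 October 2008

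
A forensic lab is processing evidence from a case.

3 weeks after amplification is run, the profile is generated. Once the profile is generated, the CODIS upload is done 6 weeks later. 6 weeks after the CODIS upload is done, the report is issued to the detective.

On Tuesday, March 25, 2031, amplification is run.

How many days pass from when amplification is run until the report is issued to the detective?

Causal path: amplification is run → the profile is generated → the CODIS upload is done → the report is issued to the detective.
Total delay along the path: 3 + 6 + 6 weeks = 15 weeks = 105 days.

105 days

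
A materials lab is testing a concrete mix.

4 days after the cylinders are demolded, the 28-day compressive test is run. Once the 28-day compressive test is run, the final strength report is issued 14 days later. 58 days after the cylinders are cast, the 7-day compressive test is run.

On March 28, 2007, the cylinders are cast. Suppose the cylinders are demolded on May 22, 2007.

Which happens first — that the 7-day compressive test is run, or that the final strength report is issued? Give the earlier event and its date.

The 7-day compressive test is run — May 25, 2007

The cylinders are cast: Mar 28, 2007.
The 7-day compressive test is run: Mar 28, 2007 + 58 days = May 25, 2007.
The cylinders are demolded: May 22, 2007.
The 28-day compressive test is run: May 22, 2007 + 4 days = May 26, 2007.
The final strength report is issued: May 26, 2007 + 14 days = Jun 9, 2007.
Comparing: the 7-day compressive test is run on May 25, 2007 vs the final strength report is issued on Jun 9, 2007. Earlier: the 7-day compressive test is run.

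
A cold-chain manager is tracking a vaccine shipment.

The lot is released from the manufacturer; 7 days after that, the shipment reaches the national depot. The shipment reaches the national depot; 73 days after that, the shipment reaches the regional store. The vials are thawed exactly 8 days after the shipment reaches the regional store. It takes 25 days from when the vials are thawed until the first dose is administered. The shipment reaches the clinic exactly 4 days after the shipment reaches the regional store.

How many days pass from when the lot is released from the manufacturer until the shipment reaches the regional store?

Causal path: the lot is released from the manufacturer → the shipment reaches the national depot → the shipment reaches the regional store.
Total delay along the path: 7 + 73 = 80 days.

80 days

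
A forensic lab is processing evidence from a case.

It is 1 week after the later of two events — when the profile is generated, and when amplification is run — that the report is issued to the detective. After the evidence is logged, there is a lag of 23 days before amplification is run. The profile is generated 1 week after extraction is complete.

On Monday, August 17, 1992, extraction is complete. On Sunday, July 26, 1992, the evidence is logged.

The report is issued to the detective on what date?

Extraction is complete: Aug 17, 1992.
The profile is generated: Aug 17, 1992 + 1 week = Aug 24, 1992.
The evidence is logged: Jul 26, 1992.
Amplification is run: Jul 26, 1992 + 23 days = Aug 18, 1992.
Both prerequisites met — the profile is generated (Aug 24, 1992), amplification is run (Aug 18, 1992); the later is Aug 24, 1992.
The report is issued to the detective: Aug 24, 1992 + 1 week = Aug 31, 1992.

Monday, August 31, 1992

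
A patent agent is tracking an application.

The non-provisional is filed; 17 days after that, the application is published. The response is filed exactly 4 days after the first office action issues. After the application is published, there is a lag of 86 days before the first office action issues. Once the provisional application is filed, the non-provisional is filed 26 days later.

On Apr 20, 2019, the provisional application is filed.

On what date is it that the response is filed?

The provisional application is filed: Apr 20, 2019.
The non-provisional is filed: Apr 20, 2019 + 26 days = May 16, 2019.
The application is published: May 16, 2019 + 17 days = Jun 2, 2019.
The first office action issues: Jun 2, 2019 + 86 days = Aug 27, 2019.
The response is filed: Aug 27, 2019 + 4 days = Aug 31, 2019.

Aug 31, 2019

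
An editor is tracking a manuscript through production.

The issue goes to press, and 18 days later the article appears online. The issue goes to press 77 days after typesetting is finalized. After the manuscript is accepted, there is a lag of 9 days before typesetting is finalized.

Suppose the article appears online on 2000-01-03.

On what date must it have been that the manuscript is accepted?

The article appears online: Jan 3, 2000.
The issue goes to press: Jan 3, 2000 − 18 days = Dec 16, 1999.
Typesetting is finalized: Dec 16, 1999 − 77 days = Sep 30, 1999.
The manuscript is accepted: Sep 30, 1999 − 9 days = Sep 21, 1999.

1999-09-21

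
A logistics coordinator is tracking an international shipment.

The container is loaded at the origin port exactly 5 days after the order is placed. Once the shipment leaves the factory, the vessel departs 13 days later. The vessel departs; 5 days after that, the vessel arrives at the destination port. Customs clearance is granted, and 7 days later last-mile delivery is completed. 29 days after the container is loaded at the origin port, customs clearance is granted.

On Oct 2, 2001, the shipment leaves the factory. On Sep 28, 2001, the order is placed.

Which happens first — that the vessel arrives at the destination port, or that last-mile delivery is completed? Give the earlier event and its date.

The shipment leaves the factory: Oct 2, 2001.
The vessel departs: Oct 2, 2001 + 13 days = Oct 15, 2001.
The vessel arrives at the destination port: Oct 15, 2001 + 5 days = Oct 20, 2001.
The order is placed: Sep 28, 2001.
The container is loaded at the origin port: Sep 28, 2001 + 5 days = Oct 3, 2001.
Customs clearance is granted: Oct 3, 2001 + 29 days = Nov 1, 2001.
Last-mile delivery is completed: Nov 1, 2001 + 7 days = Nov 8, 2001.
Comparing: the vessel arrives at the destination port on Oct 20, 2001 vs last-mile delivery is completed on Nov 8, 2001. Earlier: the vessel arrives at the destination port.

The vessel arrives at the destination port — Oct 20, 2001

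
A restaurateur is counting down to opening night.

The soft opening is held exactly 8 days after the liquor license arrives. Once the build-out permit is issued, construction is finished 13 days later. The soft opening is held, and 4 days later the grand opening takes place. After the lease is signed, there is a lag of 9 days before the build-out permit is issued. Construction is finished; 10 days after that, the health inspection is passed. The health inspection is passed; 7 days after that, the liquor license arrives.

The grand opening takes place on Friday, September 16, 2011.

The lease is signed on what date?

The grand opening takes place: Sep 16, 2011.
The soft opening is held: Sep 16, 2011 − 4 days = Sep 12, 2011.
The liquor license arrives: Sep 12, 2011 − 8 days = Sep 4, 2011.
The health inspection is passed: Sep 4, 2011 − 7 days = Aug 28, 2011.
Construction is finished: Aug 28, 2011 − 10 days = Aug 18, 2011.
The build-out permit is issued: Aug 18, 2011 − 13 days = Aug 5, 2011.
The lease is signed: Aug 5, 2011 − 9 days = Jul 27, 2011.

Wednesday, July 27, 2011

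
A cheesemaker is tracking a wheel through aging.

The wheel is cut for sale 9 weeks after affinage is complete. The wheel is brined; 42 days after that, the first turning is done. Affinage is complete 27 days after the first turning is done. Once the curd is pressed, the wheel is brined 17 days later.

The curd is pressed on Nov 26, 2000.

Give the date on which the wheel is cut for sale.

The curd is pressed: Nov 26, 2000.
The wheel is brined: Nov 26, 2000 + 17 days = Dec 13, 2000.
The first turning is done: Dec 13, 2000 + 42 days = Jan 24, 2001.
Affinage is complete: Jan 24, 2001 + 27 days = Feb 20, 2001.
The wheel is cut for sale: Feb 20, 2001 + 9 weeks = Apr 24, 2001.

Apr 24, 2001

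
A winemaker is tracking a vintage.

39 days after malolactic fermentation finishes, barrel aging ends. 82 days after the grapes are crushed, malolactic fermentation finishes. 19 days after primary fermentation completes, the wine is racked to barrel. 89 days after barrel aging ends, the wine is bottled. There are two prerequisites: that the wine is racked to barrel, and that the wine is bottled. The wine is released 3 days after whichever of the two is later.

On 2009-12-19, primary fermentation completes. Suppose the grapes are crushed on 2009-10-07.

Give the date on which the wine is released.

2010-05-08

Primary fermentation completes: Dec 19, 2009.
The wine is racked to barrel: Dec 19, 2009 + 19 days = Jan 7, 2010.
The grapes are crushed: Oct 7, 2009.
Malolactic fermentation finishes: Oct 7, 2009 + 82 days = Dec 28, 2009.
Barrel aging ends: Dec 28, 2009 + 39 days = Feb 5, 2010.
The wine is bottled: Feb 5, 2010 + 89 days = May 5, 2010.
Both prerequisites met — the wine is racked to barrel (Jan 7, 2010), the wine is bottled (May 5, 2010); the later is May 5, 2010.
The wine is released: May 5, 2010 + 3 days = May 8, 2010.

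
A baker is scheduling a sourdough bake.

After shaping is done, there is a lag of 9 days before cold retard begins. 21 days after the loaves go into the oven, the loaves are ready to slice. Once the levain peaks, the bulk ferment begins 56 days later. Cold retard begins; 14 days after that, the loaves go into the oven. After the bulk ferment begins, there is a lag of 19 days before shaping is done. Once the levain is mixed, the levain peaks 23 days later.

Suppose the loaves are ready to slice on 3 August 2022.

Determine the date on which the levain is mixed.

The loaves are ready to slice: Aug 3, 2022.
The loaves go into the oven: Aug 3, 2022 − 21 days = Jul 13, 2022.
Cold retard begins: Jul 13, 2022 − 14 days = Jun 29, 2022.
Shaping is done: Jun 29, 2022 − 9 days = Jun 20, 2022.
The bulk ferment begins: Jun 20, 2022 − 19 days = Jun 1, 2022.
The levain peaks: Jun 1, 2022 − 56 days = Apr 6, 2022.
The levain is mixed: Apr 6, 2022 − 23 days = Mar 14, 2022.

14 March 2022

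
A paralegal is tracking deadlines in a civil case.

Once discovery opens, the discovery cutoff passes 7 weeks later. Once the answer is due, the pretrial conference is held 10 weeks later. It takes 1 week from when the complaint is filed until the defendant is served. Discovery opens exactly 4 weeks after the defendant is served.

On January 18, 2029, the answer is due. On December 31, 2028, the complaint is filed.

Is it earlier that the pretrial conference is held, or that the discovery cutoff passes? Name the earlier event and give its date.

The discovery cutoff passes — March 25, 2029

The answer is due: Jan 18, 2029.
The pretrial conference is held: Jan 18, 2029 + 10 weeks = Mar 29, 2029.
The complaint is filed: Dec 31, 2028.
The defendant is served: Dec 31, 2028 + 1 week = Jan 7, 2029.
Discovery opens: Jan 7, 2029 + 4 weeks = Feb 4, 2029.
The discovery cutoff passes: Feb 4, 2029 + 7 weeks = Mar 25, 2029.
Comparing: the pretrial conference is held on Mar 29, 2029 vs the discovery cutoff passes on Mar 25, 2029. Earlier: the discovery cutoff passes.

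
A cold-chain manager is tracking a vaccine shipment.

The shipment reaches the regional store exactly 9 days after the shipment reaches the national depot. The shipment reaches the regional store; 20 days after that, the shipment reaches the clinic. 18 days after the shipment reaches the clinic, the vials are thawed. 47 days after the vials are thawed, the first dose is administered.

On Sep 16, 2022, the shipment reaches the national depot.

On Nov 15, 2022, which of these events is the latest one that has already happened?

The vials are thawed

The shipment reaches the national depot: Sep 16, 2022.
The shipment reaches the regional store: Sep 16, 2022 + 9 days = Sep 25, 2022.
The shipment reaches the clinic: Sep 25, 2022 + 20 days = Oct 15, 2022.
The vials are thawed: Oct 15, 2022 + 18 days = Nov 2, 2022.
The first dose is administered: Nov 2, 2022 + 47 days = Dec 19, 2022.
Nov 15, 2022 falls between when the vials are thawed (Nov 2, 2022) and when the first dose is administered (Dec 19, 2022).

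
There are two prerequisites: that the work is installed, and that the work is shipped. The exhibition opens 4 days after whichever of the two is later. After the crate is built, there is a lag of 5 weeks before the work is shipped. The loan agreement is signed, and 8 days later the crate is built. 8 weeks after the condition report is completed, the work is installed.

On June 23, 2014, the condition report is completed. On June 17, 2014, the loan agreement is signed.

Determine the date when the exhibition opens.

August 22, 2014

The condition report is completed: Jun 23, 2014.
The work is installed: Jun 23, 2014 + 8 weeks = Aug 18, 2014.
The loan agreement is signed: Jun 17, 2014.
The crate is built: Jun 17, 2014 + 8 days = Jun 25, 2014.
The work is shipped: Jun 25, 2014 + 5 weeks = Jul 30, 2014.
Both prerequisites met — the work is installed (Aug 18, 2014), the work is shipped (Jul 30, 2014); the later is Aug 18, 2014.
The exhibition opens: Aug 18, 2014 + 4 days = Aug 22, 2014.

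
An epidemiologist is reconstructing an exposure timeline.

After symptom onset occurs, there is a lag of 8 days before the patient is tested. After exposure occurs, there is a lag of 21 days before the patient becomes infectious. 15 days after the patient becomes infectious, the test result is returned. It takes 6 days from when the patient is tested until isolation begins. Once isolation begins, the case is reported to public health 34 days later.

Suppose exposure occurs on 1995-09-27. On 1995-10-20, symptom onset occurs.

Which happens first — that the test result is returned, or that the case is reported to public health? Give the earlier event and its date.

The test result is returned — 1995-11-02

Exposure occurs: Sep 27, 1995.
The patient becomes infectious: Sep 27, 1995 + 21 days = Oct 18, 1995.
The test result is returned: Oct 18, 1995 + 15 days = Nov 2, 1995.
Symptom onset occurs: Oct 20, 1995.
The patient is tested: Oct 20, 1995 + 8 days = Oct 28, 1995.
Isolation begins: Oct 28, 1995 + 6 days = Nov 3, 1995.
The case is reported to public health: Nov 3, 1995 + 34 days = Dec 7, 1995.
Comparing: the test result is returned on Nov 2, 1995 vs the case is reported to public health on Dec 7, 1995. Earlier: the test result is returned.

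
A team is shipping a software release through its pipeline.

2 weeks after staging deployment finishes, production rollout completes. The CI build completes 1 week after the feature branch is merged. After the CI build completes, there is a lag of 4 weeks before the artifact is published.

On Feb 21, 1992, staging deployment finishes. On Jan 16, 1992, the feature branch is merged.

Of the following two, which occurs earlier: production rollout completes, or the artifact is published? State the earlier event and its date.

The artifact is published — Feb 20, 1992

Staging deployment finishes: Feb 21, 1992.
Production rollout completes: Feb 21, 1992 + 2 weeks = Mar 6, 1992.
The feature branch is merged: Jan 16, 1992.
The CI build completes: Jan 16, 1992 + 1 week = Jan 23, 1992.
The artifact is published: Jan 23, 1992 + 4 weeks = Feb 20, 1992.
Comparing: production rollout completes on Mar 6, 1992 vs the artifact is published on Feb 20, 1992. Earlier: the artifact is published.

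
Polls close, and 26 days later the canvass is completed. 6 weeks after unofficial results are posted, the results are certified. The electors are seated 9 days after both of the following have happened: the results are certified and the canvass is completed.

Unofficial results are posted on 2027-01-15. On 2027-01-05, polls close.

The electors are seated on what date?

2027-03-07

Unofficial results are posted: Jan 15, 2027.
The results are certified: Jan 15, 2027 + 6 weeks = Feb 26, 2027.
Polls close: Jan 5, 2027.
The canvass is completed: Jan 5, 2027 + 26 days = Jan 31, 2027.
Both prerequisites met — the results are certified (Feb 26, 2027), the canvass is completed (Jan 31, 2027); the later is Feb 26, 2027.
The electors are seated: Feb 26, 2027 + 9 days = Mar 7, 2027.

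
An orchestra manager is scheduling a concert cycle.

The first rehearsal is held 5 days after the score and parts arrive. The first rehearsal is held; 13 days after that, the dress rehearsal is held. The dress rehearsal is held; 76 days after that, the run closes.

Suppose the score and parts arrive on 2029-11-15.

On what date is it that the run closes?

The score and parts arrive: Nov 15, 2029.
The first rehearsal is held: Nov 15, 2029 + 5 days = Nov 20, 2029.
The dress rehearsal is held: Nov 20, 2029 + 13 days = Dec 3, 2029.
The run closes: Dec 3, 2029 + 76 days = Feb 17, 2030.

2030-02-17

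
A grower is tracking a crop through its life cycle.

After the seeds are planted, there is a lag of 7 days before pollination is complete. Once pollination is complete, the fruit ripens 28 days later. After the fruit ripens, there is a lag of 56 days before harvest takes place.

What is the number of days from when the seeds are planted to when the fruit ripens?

Causal path: the seeds are planted → pollination is complete → the fruit ripens.
Total delay along the path: 7 + 28 = 35 days.

35 days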